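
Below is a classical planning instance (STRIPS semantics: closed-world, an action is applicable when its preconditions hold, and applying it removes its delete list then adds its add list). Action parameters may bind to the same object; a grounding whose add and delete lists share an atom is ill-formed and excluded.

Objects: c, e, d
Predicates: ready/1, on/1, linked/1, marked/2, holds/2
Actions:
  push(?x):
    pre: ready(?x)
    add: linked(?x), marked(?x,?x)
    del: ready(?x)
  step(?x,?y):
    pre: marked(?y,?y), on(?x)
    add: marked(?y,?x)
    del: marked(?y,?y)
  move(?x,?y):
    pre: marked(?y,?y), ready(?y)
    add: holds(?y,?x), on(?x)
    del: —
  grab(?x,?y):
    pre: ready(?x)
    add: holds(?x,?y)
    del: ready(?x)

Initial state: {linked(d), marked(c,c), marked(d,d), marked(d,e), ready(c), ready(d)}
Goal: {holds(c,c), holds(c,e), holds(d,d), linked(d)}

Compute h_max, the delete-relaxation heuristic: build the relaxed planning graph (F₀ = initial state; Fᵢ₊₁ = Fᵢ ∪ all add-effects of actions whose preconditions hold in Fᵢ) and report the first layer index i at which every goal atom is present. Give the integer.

1

F0 = init (6 atoms)
F1 = F0 ∪ {holds(c,c), holds(c,d), holds(c,e), holds(d,c), holds(d,d), holds(d,e), linked(c), on(c), on(d), on(e)}  (16 atoms)
goal ⊆ F1  ⇒  h_max = 1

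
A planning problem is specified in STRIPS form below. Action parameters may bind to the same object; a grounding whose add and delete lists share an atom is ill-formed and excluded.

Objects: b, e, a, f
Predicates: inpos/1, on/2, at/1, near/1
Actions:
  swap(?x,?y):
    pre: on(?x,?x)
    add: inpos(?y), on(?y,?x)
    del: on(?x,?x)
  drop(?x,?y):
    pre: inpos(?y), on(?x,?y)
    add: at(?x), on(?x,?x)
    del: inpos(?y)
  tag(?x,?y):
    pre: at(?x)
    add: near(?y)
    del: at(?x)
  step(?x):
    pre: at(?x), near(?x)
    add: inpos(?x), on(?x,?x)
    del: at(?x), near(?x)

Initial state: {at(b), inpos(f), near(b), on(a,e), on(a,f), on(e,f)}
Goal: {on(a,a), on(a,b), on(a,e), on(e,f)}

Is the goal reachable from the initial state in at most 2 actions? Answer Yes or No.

1. drop(a,f)  →  {at(a), at(b), near(b), on(a,a), on(a,e), on(a,f), on(e,f)}
2. step(b)  →  {at(a), inpos(b), on(a,a), on(a,e), on(a,f), on(b,b), on(e,f)}
3. swap(b,a)  →  {at(a), inpos(a), inpos(b), on(a,a), on(a,b), on(a,e), on(a,f), on(e,f)}
optimal plan length = 3; 3 > 2

No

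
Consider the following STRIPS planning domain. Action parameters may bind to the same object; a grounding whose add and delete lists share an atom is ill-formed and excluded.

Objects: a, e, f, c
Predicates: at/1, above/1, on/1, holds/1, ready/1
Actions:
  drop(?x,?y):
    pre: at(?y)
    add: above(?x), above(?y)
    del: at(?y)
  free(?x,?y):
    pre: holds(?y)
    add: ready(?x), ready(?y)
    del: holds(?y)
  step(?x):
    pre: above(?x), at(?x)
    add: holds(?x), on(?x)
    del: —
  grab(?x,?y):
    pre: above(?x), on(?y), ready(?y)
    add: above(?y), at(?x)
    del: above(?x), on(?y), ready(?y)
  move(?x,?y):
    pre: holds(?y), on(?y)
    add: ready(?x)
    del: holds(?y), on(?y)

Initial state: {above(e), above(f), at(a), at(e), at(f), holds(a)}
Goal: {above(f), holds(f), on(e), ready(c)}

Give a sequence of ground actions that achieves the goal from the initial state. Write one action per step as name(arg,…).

free(c,a); step(e); step(f)

1. free(c,a)  →  {above(e), above(f), at(a), at(e), at(f), ready(a), ready(c)}
2. step(e)  →  {above(e), above(f), at(a), at(e), at(f), holds(e), on(e), ready(a), ready(c)}
3. step(f)  →  {above(e), above(f), at(a), at(e), at(f), holds(e), holds(f), on(e), on(f), ready(a), ready(c)}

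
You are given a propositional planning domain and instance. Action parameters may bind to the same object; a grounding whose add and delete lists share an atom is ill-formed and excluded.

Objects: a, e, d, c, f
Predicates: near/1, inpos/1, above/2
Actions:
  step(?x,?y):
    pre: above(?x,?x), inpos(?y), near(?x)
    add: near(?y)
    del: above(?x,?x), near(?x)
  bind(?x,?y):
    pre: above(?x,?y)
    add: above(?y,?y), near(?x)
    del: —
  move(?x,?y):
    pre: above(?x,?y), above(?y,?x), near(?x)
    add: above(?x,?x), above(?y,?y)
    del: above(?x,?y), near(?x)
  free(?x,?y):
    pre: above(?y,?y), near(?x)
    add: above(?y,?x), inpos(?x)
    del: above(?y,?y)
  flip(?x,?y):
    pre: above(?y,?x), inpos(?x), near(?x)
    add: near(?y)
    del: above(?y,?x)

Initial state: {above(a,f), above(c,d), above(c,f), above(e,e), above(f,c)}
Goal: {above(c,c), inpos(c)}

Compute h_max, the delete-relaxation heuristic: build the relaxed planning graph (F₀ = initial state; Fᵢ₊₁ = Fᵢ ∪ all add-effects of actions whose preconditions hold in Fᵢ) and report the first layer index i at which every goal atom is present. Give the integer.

F0 = init (5 atoms)
F1 = F0 ∪ {above(c,c), above(d,d), above(f,f), near(a), near(c), near(e), near(f)}  (12 atoms)
F2 = F1 ∪ {above(c,a), above(c,e), above(d,a), above(d,c), above(d,e), above(d,f), above(e,a), above(e,c), above(e,f), above(f,a), above(f,e), inpos(a), inpos(c), inpos(e), inpos(f), near(d)}  (28 atoms)
goal ⊆ F2  ⇒  h_max = 2

2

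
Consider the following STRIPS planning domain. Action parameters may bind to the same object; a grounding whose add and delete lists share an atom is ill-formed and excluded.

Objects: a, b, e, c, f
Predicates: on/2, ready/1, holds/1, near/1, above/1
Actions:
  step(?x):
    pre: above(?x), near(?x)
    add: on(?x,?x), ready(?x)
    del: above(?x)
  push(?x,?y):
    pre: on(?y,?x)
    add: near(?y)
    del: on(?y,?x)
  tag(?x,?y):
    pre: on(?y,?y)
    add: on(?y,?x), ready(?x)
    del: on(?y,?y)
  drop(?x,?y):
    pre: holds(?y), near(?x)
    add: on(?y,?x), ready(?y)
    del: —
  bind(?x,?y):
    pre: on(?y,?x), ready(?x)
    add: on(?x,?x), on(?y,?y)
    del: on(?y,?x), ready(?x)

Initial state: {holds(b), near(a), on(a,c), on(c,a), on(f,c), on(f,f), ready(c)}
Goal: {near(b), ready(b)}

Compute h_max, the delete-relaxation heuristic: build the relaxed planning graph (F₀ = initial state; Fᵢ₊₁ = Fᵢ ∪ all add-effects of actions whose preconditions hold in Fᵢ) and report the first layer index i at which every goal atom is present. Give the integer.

2

F0 = init (7 atoms)
F1 = F0 ∪ {near(c), near(f), on(a,a), on(b,a), on(c,c), on(f,a), on(f,b), on(f,e), ready(a), ready(b), ready(e)}  (18 atoms)
F2 = F1 ∪ {near(b), on(a,b), on(a,e), on(a,f), on(b,b), on(b,c), on(b,f), on(c,b), on(c,e), on(c,f), on(e,e), ready(f)}  (30 atoms)
goal ⊆ F2  ⇒  h_max = 2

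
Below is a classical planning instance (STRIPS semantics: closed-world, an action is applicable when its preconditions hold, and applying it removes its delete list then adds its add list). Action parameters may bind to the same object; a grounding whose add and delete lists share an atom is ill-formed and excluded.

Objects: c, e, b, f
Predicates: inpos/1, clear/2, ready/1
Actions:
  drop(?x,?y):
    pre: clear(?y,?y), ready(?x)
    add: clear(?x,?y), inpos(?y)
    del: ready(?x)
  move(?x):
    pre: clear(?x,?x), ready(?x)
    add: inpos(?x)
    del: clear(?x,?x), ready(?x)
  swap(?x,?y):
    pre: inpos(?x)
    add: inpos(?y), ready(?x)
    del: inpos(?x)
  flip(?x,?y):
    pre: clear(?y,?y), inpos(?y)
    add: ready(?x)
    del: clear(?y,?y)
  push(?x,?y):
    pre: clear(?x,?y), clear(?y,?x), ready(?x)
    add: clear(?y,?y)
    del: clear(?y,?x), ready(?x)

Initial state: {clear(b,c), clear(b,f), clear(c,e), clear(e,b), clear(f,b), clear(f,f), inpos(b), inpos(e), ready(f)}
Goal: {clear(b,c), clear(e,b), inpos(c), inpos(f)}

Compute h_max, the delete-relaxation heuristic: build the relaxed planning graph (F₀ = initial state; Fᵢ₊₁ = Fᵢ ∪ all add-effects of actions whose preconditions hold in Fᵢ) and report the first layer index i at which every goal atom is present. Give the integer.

F0 = init (9 atoms)
F1 = F0 ∪ {clear(b,b), inpos(c), inpos(f), ready(b), ready(e)}  (14 atoms)
goal ⊆ F1  ⇒  h_max = 1

1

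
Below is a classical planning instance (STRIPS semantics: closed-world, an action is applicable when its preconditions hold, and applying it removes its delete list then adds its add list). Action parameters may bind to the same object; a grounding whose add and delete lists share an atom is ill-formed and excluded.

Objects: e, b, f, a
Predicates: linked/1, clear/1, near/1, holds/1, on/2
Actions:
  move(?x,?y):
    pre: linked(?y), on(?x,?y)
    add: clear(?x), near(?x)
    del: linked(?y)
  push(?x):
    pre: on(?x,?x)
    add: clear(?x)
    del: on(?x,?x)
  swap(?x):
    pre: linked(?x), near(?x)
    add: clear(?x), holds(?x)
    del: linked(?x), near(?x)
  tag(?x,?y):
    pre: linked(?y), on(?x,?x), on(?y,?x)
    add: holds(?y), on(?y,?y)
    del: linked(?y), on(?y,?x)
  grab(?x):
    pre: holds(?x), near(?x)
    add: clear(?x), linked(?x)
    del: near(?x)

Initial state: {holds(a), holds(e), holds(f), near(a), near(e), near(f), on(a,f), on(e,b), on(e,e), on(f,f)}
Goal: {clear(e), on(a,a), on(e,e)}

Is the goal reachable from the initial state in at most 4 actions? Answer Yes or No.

1. grab(e)  →  {clear(e), holds(a), holds(e), holds(f), linked(e), near(a), near(f), on(a,f), on(e,b), on(e,e), on(f,f)}
2. grab(a)  →  {clear(a), clear(e), holds(a), holds(e), holds(f), linked(a), linked(e), near(f), on(a,f), on(e,b), on(e,e), on(f,f)}
3. tag(f,a)  →  {clear(a), clear(e), holds(a), holds(e), holds(f), linked(e), near(f), on(a,a), on(e,b), on(e,e), on(f,f)}
optimal plan length = 3; 3 ≤ 4

Yes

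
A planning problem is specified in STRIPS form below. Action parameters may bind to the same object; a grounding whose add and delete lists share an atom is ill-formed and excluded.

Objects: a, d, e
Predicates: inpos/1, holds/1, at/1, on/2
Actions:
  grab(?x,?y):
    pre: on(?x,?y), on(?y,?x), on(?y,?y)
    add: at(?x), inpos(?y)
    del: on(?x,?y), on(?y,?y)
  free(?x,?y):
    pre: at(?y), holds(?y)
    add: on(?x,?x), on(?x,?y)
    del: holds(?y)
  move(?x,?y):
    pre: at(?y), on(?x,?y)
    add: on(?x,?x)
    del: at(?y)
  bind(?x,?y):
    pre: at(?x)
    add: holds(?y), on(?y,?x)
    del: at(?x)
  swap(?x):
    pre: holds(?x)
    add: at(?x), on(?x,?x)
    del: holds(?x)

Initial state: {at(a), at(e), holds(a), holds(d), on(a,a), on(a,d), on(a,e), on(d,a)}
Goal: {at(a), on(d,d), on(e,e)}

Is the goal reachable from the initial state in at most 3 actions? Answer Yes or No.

Yes

1. free(d,a)  →  {at(a), at(e), holds(d), on(a,a), on(a,d), on(a,e), on(d,a), on(d,d)}
2. bind(e,e)  →  {at(a), holds(d), holds(e), on(a,a), on(a,d), on(a,e), on(d,a), on(d,d), on(e,e)}
optimal plan length = 2; 2 ≤ 3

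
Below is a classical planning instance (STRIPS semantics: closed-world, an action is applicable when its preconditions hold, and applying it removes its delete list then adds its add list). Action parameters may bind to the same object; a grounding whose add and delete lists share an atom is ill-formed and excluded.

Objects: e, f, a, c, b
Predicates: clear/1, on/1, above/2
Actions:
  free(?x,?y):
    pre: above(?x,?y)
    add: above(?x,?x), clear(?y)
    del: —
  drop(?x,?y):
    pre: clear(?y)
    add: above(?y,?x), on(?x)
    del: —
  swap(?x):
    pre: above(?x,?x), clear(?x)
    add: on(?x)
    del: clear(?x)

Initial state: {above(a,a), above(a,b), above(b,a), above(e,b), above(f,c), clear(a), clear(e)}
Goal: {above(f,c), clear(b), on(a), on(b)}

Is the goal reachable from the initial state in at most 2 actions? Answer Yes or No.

No

1. free(e,b)  →  {above(a,a), above(a,b), above(b,a), above(e,b), above(e,e), above(f,c), clear(a), clear(b), clear(e)}
2. drop(a,e)  →  {above(a,a), above(a,b), above(b,a), above(e,a), above(e,b), above(e,e), above(f,c), clear(a), clear(b), clear(e), on(a)}
3. drop(b,e)  →  {above(a,a), above(a,b), above(b,a), above(e,a), above(e,b), above(e,e), above(f,c), clear(a), clear(b), clear(e), on(a), on(b)}
optimal plan length = 3; 3 > 2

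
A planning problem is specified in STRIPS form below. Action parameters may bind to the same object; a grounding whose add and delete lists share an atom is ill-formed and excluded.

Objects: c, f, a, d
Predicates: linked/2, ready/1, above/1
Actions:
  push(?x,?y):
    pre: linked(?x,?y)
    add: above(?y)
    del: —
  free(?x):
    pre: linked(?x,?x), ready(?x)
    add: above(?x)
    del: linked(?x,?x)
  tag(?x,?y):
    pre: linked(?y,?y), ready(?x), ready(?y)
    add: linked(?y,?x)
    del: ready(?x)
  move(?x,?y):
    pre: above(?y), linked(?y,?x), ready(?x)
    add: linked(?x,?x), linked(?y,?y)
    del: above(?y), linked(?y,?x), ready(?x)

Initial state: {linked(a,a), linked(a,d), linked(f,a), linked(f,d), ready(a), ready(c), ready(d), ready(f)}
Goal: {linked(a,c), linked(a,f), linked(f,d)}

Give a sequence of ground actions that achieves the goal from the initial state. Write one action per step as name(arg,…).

1. tag(c,a)  →  {linked(a,a), linked(a,c), linked(a,d), linked(f,a), linked(f,d), ready(a), ready(d), ready(f)}
2. tag(f,a)  →  {linked(a,a), linked(a,c), linked(a,d), linked(a,f), linked(f,a), linked(f,d), ready(a), ready(d)}

tag(c,a); tag(f,a)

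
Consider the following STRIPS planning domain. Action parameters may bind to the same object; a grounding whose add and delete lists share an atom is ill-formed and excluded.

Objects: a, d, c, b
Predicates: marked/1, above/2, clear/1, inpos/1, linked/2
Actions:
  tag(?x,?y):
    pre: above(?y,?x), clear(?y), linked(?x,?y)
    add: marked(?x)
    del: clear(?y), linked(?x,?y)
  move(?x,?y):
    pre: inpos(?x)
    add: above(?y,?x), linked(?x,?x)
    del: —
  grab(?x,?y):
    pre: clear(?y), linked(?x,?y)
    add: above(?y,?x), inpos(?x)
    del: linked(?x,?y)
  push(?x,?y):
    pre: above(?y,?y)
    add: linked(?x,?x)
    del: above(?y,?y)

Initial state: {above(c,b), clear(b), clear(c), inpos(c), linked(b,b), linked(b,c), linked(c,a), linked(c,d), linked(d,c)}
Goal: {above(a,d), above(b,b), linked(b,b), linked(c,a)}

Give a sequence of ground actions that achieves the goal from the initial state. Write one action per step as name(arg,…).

1. grab(d,c)  →  {above(c,b), above(c,d), clear(b), clear(c), inpos(c), inpos(d), linked(b,b), linked(b,c), linked(c,a), linked(c,d)}
2. move(d,a)  →  {above(a,d), above(c,b), above(c,d), clear(b), clear(c), inpos(c), inpos(d), linked(b,b), linked(b,c), linked(c,a), linked(c,d), linked(d,d)}
3. grab(b,c)  →  {above(a,d), above(c,b), above(c,d), clear(b), clear(c), inpos(b), inpos(c), inpos(d), linked(b,b), linked(c,a), linked(c,d), linked(d,d)}
4. move(b,b)  →  {above(a,d), above(b,b), above(c,b), above(c,d), clear(b), clear(c), inpos(b), inpos(c), inpos(d), linked(b,b), linked(c,a), linked(c,d), linked(d,d)}

grab(d,c); move(d,a); grab(b,c); move(b,b)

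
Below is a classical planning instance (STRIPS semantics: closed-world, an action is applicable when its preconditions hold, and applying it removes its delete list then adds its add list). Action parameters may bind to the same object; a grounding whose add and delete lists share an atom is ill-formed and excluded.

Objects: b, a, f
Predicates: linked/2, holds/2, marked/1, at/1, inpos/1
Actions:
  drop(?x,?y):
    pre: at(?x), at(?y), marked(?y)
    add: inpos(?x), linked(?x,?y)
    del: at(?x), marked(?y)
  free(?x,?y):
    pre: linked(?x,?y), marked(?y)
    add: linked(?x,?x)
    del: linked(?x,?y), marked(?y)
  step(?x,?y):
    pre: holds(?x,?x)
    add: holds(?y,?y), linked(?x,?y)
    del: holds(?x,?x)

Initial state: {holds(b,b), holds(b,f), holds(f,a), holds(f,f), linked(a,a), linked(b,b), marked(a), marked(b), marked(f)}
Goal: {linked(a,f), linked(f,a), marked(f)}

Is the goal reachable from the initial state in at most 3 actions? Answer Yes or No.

Yes

1. step(f,a)  →  {holds(a,a), holds(b,b), holds(b,f), holds(f,a), linked(a,a), linked(b,b), linked(f,a), marked(a), marked(b), marked(f)}
2. step(a,f)  →  {holds(b,b), holds(b,f), holds(f,a), holds(f,f), linked(a,a), linked(a,f), linked(b,b), linked(f,a), marked(a), marked(b), marked(f)}
optimal plan length = 2; 2 ≤ 3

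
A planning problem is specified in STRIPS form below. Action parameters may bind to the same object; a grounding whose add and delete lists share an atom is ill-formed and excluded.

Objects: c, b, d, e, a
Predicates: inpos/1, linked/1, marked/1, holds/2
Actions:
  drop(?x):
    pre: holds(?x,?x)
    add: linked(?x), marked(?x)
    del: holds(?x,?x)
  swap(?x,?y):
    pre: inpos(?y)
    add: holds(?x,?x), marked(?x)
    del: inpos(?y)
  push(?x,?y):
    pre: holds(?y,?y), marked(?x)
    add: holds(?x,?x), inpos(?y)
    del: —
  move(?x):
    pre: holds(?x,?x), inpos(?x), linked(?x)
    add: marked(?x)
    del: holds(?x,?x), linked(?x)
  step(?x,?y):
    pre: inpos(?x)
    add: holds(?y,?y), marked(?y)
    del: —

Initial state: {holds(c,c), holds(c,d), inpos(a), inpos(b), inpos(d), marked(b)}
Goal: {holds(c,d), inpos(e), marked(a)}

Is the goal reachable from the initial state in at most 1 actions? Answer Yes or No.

No

1. swap(e,b)  →  {holds(c,c), holds(c,d), holds(e,e), inpos(a), inpos(d), marked(b), marked(e)}
2. swap(a,d)  →  {holds(a,a), holds(c,c), holds(c,d), holds(e,e), inpos(a), marked(a), marked(b), marked(e)}
3. push(b,e)  →  {holds(a,a), holds(b,b), holds(c,c), holds(c,d), holds(e,e), inpos(a), inpos(e), marked(a), marked(b), marked(e)}
optimal plan length = 3; 3 > 1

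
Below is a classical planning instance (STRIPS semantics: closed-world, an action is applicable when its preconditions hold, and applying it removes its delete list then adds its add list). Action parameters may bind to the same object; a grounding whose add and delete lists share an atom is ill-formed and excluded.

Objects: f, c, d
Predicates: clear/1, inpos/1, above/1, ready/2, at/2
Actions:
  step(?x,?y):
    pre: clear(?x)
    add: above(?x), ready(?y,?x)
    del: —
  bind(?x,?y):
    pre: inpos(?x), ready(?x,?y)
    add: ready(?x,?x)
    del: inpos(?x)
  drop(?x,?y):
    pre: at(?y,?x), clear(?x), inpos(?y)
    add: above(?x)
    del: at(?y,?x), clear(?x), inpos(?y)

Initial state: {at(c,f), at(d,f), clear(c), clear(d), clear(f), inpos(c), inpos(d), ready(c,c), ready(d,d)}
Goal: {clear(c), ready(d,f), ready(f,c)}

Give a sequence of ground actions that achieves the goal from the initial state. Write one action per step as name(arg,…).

1. step(f,d)  →  {above(f), at(c,f), at(d,f), clear(c), clear(d), clear(f), inpos(c), inpos(d), ready(c,c), ready(d,d), ready(d,f)}
2. step(c,f)  →  {above(c), above(f), at(c,f), at(d,f), clear(c), clear(d), clear(f), inpos(c), inpos(d), ready(c,c), ready(d,d), ready(d,f), ready(f,c)}

step(f,d); step(c,f)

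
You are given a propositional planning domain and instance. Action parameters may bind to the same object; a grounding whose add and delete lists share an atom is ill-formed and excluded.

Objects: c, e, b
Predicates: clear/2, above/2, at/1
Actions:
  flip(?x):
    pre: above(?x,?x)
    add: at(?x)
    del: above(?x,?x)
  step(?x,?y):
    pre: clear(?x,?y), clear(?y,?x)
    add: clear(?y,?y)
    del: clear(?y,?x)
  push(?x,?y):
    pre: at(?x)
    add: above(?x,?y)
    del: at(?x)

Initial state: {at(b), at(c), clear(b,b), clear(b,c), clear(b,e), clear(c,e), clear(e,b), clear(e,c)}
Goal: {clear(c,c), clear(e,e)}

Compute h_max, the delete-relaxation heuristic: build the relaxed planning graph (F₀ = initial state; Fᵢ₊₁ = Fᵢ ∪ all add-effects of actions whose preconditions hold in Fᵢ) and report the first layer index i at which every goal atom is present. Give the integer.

F0 = init (8 atoms)
F1 = F0 ∪ {above(b,b), above(b,c), above(b,e), above(c,b), above(c,c), above(c,e), clear(c,c), clear(e,e)}  (16 atoms)
goal ⊆ F1  ⇒  h_max = 1

1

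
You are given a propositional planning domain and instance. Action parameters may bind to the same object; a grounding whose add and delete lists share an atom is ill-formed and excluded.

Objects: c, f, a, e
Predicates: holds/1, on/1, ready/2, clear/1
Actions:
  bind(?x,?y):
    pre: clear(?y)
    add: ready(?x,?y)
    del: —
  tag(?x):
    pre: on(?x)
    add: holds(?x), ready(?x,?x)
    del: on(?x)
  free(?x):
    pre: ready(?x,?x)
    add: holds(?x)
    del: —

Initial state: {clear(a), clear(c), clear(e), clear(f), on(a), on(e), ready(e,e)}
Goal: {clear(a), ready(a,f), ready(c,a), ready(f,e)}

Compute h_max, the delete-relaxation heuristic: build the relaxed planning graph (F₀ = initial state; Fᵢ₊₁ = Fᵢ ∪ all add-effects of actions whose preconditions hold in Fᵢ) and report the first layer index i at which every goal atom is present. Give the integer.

F0 = init (7 atoms)
F1 = F0 ∪ {holds(a), holds(e), ready(a,a), ready(a,c), ready(a,e), ready(a,f), ready(c,a), ready(c,c), ready(c,e), ready(c,f), ready(e,a), ready(e,c), ready(e,f), ready(f,a), ready(f,c), ready(f,e), ready(f,f)}  (24 atoms)
goal ⊆ F1  ⇒  h_max = 1

1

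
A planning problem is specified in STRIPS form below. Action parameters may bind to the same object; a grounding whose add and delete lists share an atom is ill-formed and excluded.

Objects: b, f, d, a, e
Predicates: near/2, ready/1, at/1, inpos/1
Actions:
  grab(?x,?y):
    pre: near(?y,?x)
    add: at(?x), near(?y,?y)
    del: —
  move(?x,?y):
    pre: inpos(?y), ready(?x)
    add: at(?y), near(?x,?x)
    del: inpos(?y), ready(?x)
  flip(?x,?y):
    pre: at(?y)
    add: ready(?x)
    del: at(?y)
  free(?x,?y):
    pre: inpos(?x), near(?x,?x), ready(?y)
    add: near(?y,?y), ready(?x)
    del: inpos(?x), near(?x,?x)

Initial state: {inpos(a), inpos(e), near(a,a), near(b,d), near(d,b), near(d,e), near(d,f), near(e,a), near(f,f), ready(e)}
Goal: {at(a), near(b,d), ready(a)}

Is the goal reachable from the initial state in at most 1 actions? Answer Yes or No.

No

1. grab(a,a)  →  {at(a), inpos(a), inpos(e), near(a,a), near(b,d), near(d,b), near(d,e), near(d,f), near(e,a), near(f,f), ready(e)}
2. free(a,e)  →  {at(a), inpos(e), near(b,d), near(d,b), near(d,e), near(d,f), near(e,a), near(e,e), near(f,f), ready(a), ready(e)}
optimal plan length = 2; 2 > 1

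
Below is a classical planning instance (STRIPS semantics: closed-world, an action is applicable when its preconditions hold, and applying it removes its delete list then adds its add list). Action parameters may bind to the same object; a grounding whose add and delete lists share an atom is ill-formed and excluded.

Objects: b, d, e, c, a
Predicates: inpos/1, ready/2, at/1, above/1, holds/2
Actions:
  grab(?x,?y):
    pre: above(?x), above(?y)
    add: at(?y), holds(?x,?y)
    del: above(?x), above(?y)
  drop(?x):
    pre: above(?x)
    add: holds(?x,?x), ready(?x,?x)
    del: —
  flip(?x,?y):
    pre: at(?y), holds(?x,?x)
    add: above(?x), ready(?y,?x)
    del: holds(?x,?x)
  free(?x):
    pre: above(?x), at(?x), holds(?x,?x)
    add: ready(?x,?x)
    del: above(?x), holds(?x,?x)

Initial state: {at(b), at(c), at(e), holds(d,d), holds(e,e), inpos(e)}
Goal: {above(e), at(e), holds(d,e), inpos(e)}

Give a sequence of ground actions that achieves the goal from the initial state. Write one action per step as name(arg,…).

flip(d,b); flip(e,b); drop(e); grab(d,e); flip(e,b)

1. flip(d,b)  →  {above(d), at(b), at(c), at(e), holds(e,e), inpos(e), ready(b,d)}
2. flip(e,b)  →  {above(d), above(e), at(b), at(c), at(e), inpos(e), ready(b,d), ready(b,e)}
3. drop(e)  →  {above(d), above(e), at(b), at(c), at(e), holds(e,e), inpos(e), ready(b,d), ready(b,e), ready(e,e)}
4. grab(d,e)  →  {at(b), at(c), at(e), holds(d,e), holds(e,e), inpos(e), ready(b,d), ready(b,e), ready(e,e)}
5. flip(e,b)  →  {above(e), at(b), at(c), at(e), holds(d,e), inpos(e), ready(b,d), ready(b,e), ready(e,e)}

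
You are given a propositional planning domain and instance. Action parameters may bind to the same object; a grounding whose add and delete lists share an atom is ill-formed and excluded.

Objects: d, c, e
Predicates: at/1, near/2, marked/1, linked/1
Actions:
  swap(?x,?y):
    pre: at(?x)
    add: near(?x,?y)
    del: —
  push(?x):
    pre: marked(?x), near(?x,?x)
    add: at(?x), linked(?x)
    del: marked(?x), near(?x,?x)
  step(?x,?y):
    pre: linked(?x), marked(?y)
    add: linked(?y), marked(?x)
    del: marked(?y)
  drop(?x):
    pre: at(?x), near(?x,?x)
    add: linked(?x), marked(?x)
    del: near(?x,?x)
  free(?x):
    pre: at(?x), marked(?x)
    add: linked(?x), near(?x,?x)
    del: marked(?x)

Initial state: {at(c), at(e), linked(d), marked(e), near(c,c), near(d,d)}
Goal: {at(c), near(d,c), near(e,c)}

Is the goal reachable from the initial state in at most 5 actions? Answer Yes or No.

Yes

1. swap(e,c)  →  {at(c), at(e), linked(d), marked(e), near(c,c), near(d,d), near(e,c)}
2. step(d,e)  →  {at(c), at(e), linked(d), linked(e), marked(d), near(c,c), near(d,d), near(e,c)}
3. push(d)  →  {at(c), at(d), at(e), linked(d), linked(e), near(c,c), near(e,c)}
4. swap(d,c)  →  {at(c), at(d), at(e), linked(d), linked(e), near(c,c), near(d,c), near(e,c)}
optimal plan length = 4; 4 ≤ 5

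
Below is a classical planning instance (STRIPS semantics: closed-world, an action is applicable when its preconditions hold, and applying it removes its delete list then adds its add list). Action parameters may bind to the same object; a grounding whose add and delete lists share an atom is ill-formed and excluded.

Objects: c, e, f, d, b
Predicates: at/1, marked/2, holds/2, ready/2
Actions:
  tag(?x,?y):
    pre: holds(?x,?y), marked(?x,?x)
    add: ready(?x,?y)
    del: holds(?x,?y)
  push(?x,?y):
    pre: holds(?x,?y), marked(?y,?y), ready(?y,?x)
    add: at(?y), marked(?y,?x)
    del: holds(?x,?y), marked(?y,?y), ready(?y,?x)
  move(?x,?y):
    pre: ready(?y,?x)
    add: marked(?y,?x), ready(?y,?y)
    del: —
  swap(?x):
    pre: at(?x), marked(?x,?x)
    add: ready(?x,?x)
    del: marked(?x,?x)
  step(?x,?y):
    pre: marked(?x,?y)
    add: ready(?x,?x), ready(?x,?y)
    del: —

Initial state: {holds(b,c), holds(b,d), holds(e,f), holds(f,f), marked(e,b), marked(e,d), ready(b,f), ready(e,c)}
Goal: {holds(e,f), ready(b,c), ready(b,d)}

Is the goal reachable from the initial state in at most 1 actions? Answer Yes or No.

No

1. move(f,b)  →  {holds(b,c), holds(b,d), holds(e,f), holds(f,f), marked(b,f), marked(e,b), marked(e,d), ready(b,b), ready(b,f), ready(e,c)}
2. move(b,b)  →  {holds(b,c), holds(b,d), holds(e,f), holds(f,f), marked(b,b), marked(b,f), marked(e,b), marked(e,d), ready(b,b), ready(b,f), ready(e,c)}
3. tag(b,c)  →  {holds(b,d), holds(e,f), holds(f,f), marked(b,b), marked(b,f), marked(e,b), marked(e,d), ready(b,b), ready(b,c), ready(b,f), ready(e,c)}
4. tag(b,d)  →  {holds(e,f), holds(f,f), marked(b,b), marked(b,f), marked(e,b), marked(e,d), ready(b,b), ready(b,c), ready(b,d), ready(b,f), ready(e,c)}
optimal plan length = 4; 4 > 1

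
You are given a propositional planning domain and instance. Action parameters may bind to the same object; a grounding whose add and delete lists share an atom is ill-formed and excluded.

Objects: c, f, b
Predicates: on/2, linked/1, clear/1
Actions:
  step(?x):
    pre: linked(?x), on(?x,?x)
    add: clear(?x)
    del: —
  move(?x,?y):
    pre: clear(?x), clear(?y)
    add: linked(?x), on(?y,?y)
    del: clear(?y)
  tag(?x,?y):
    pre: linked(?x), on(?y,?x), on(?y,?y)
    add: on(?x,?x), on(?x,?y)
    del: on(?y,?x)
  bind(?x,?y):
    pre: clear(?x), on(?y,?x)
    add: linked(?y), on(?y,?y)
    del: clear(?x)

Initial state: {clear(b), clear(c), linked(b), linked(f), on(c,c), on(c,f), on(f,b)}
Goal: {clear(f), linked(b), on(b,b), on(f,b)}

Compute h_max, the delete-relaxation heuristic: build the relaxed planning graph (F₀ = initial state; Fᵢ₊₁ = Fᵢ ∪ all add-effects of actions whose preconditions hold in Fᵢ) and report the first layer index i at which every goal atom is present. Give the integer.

2

F0 = init (7 atoms)
F1 = F0 ∪ {linked(c), on(b,b), on(f,c), on(f,f)}  (11 atoms)
F2 = F1 ∪ {clear(f), on(b,f)}  (13 atoms)
goal ⊆ F2  ⇒  h_max = 2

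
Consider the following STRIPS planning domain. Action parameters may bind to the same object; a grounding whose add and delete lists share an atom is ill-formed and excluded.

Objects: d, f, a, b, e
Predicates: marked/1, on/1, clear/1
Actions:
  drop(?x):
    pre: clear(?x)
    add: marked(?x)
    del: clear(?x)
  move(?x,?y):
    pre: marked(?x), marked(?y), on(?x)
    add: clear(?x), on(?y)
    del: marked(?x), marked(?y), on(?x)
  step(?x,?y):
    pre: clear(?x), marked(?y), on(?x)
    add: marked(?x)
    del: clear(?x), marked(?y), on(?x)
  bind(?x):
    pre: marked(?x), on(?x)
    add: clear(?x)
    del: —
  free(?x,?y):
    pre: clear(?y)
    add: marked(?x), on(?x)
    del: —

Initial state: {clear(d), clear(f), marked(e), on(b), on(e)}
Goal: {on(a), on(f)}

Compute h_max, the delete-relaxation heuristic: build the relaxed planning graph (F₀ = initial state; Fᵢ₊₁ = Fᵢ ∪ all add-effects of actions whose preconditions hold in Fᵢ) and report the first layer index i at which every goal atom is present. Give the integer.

F0 = init (5 atoms)
F1 = F0 ∪ {clear(e), marked(a), marked(b), marked(d), marked(f), on(a), on(d), on(f)}  (13 atoms)
goal ⊆ F1  ⇒  h_max = 1

1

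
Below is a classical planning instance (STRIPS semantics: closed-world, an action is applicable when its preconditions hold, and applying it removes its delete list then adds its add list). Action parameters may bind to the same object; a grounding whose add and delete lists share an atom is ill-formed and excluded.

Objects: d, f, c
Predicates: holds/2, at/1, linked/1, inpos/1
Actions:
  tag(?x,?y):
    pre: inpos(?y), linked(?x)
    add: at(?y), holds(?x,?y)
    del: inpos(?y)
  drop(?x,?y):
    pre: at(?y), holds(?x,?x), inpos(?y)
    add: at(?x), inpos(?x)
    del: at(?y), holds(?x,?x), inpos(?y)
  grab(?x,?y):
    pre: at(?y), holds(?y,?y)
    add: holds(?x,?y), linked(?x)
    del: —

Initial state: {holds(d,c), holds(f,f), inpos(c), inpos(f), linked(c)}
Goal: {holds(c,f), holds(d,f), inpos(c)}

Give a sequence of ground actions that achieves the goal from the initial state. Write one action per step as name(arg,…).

tag(c,f); grab(d,f)

1. tag(c,f)  →  {at(f), holds(c,f), holds(d,c), holds(f,f), inpos(c), linked(c)}
2. grab(d,f)  →  {at(f), holds(c,f), holds(d,c), holds(d,f), holds(f,f), inpos(c), linked(c), linked(d)}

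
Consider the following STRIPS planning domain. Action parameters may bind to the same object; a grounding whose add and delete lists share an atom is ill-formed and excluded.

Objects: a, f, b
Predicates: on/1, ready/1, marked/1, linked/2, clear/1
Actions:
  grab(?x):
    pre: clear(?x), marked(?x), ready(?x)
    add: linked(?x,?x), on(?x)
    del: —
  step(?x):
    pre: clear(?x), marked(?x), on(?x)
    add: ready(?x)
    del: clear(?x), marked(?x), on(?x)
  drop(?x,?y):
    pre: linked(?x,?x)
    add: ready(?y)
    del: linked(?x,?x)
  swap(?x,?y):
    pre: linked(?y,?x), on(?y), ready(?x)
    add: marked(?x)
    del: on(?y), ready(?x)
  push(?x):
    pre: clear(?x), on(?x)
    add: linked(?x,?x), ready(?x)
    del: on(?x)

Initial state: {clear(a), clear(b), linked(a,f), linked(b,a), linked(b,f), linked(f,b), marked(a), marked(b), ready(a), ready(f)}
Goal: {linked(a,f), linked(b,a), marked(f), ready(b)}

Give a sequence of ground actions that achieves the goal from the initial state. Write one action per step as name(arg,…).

1. grab(a)  →  {clear(a), clear(b), linked(a,a), linked(a,f), linked(b,a), linked(b,f), linked(f,b), marked(a), marked(b), on(a), ready(a), ready(f)}
2. drop(a,b)  →  {clear(a), clear(b), linked(a,f), linked(b,a), linked(b,f), linked(f,b), marked(a), marked(b), on(a), ready(a), ready(b), ready(f)}
3. swap(f,a)  →  {clear(a), clear(b), linked(a,f), linked(b,a), linked(b,f), linked(f,b), marked(a), marked(b), marked(f), ready(a), ready(b)}

grab(a); drop(a,b); swap(f,a)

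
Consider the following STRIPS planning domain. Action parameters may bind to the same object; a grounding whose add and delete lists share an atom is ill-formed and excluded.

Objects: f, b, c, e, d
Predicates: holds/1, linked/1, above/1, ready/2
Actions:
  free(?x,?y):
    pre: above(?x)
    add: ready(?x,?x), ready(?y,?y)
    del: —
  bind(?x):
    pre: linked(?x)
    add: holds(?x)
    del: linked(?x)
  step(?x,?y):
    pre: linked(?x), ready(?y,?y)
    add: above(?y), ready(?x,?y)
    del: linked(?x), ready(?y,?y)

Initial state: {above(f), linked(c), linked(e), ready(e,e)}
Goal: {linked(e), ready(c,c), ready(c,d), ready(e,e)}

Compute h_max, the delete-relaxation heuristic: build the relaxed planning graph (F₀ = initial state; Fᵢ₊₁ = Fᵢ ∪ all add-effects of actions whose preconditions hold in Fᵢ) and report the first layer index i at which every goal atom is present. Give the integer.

2

F0 = init (4 atoms)
F1 = F0 ∪ {above(e), holds(c), holds(e), ready(b,b), ready(c,c), ready(c,e), ready(d,d), ready(f,f)}  (12 atoms)
F2 = F1 ∪ {above(b), above(c), above(d), ready(c,b), ready(c,d), ready(c,f), ready(e,b), ready(e,c), ready(e,d), ready(e,f)}  (22 atoms)
goal ⊆ F2  ⇒  h_max = 2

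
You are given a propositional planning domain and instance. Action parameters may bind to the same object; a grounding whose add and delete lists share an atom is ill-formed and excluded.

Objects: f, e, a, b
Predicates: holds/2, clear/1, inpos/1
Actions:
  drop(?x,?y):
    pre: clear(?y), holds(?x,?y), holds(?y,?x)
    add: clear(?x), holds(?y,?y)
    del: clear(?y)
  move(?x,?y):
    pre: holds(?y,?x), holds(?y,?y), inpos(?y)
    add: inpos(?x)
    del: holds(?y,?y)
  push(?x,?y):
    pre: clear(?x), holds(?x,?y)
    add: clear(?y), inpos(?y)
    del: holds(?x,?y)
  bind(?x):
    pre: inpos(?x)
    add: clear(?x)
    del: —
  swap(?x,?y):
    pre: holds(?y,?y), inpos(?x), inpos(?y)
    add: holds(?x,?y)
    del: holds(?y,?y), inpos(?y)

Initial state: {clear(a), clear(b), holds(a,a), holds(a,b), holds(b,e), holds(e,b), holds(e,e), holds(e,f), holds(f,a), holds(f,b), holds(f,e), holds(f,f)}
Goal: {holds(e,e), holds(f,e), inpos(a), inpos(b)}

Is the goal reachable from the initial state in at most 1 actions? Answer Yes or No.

No

1. push(a,a)  →  {clear(a), clear(b), holds(a,b), holds(b,e), holds(e,b), holds(e,e), holds(e,f), holds(f,a), holds(f,b), holds(f,e), holds(f,f), inpos(a)}
2. push(a,b)  →  {clear(a), clear(b), holds(b,e), holds(e,b), holds(e,e), holds(e,f), holds(f,a), holds(f,b), holds(f,e), holds(f,f), inpos(a), inpos(b)}
optimal plan length = 2; 2 > 1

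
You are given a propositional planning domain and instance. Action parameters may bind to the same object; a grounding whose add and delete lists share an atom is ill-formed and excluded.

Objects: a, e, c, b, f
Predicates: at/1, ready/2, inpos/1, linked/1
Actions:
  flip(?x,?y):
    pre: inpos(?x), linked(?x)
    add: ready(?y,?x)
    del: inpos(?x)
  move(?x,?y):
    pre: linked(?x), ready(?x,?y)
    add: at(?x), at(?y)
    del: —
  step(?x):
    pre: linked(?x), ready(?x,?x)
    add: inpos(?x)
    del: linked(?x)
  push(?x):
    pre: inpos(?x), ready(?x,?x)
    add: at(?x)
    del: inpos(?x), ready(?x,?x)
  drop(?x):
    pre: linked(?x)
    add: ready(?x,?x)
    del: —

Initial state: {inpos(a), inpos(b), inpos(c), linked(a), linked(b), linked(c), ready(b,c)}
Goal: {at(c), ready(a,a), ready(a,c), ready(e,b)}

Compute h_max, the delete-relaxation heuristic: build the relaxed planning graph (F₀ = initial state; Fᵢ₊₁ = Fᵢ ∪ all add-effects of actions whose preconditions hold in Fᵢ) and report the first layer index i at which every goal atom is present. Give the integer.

1

F0 = init (7 atoms)
F1 = F0 ∪ {at(b), at(c), ready(a,a), ready(a,b), ready(a,c), ready(b,a), ready(b,b), ready(c,a), ready(c,b), ready(c,c), ready(e,a), ready(e,b), ready(e,c), ready(f,a), ready(f,b), ready(f,c)}  (23 atoms)
goal ⊆ F1  ⇒  h_max = 1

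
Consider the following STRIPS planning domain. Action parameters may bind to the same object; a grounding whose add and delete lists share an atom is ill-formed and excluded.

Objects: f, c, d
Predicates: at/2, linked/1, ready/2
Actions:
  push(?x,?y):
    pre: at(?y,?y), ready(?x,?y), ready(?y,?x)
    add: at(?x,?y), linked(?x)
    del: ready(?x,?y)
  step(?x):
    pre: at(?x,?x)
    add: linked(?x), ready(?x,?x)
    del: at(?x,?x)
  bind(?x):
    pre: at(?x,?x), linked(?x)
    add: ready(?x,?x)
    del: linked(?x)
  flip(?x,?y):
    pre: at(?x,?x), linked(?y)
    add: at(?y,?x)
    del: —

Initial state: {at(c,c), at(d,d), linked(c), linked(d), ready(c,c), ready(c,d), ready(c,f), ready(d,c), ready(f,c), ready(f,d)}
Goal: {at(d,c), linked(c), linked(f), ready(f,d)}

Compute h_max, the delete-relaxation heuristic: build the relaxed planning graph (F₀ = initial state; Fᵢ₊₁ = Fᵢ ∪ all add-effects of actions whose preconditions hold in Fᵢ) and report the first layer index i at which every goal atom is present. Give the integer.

F0 = init (10 atoms)
F1 = F0 ∪ {at(c,d), at(d,c), at(f,c), linked(f), ready(d,d)}  (15 atoms)
goal ⊆ F1  ⇒  h_max = 1

1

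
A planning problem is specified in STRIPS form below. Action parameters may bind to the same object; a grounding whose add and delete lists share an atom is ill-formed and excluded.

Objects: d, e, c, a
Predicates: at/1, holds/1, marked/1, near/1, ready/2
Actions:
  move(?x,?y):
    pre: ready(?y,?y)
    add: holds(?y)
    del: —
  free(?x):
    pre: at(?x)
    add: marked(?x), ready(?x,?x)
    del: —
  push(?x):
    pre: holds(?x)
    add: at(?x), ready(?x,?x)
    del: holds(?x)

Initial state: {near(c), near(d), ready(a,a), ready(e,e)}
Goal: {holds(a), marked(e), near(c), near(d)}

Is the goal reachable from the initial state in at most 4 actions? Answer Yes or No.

Yes

1. move(d,e)  →  {holds(e), near(c), near(d), ready(a,a), ready(e,e)}
2. move(d,a)  →  {holds(a), holds(e), near(c), near(d), ready(a,a), ready(e,e)}
3. push(e)  →  {at(e), holds(a), near(c), near(d), ready(a,a), ready(e,e)}
4. free(e)  →  {at(e), holds(a), marked(e), near(c), near(d), ready(a,a), ready(e,e)}
optimal plan length = 4; 4 ≤ 4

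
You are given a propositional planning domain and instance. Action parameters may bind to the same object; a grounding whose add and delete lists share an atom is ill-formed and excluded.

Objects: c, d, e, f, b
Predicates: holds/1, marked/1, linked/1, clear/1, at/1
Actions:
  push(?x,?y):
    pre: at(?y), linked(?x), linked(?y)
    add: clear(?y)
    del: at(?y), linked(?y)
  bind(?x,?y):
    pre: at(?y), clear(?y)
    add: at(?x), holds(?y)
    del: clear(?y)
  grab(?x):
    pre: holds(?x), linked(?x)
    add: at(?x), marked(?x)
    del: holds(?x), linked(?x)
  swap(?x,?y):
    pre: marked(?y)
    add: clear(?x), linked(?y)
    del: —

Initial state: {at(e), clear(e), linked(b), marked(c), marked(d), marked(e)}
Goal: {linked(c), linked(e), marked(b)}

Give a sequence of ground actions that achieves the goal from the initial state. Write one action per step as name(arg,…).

bind(b,e); swap(c,c); swap(b,e); bind(c,b); grab(b)

1. bind(b,e)  →  {at(b), at(e), holds(e), linked(b), marked(c), marked(d), marked(e)}
2. swap(c,c)  →  {at(b), at(e), clear(c), holds(e), linked(b), linked(c), marked(c), marked(d), marked(e)}
3. swap(b,e)  →  {at(b), at(e), clear(b), clear(c), holds(e), linked(b), linked(c), linked(e), marked(c), marked(d), marked(e)}
4. bind(c,b)  →  {at(b), at(c), at(e), clear(c), holds(b), holds(e), linked(b), linked(c), linked(e), marked(c), marked(d), marked(e)}
5. grab(b)  →  {at(b), at(c), at(e), clear(c), holds(e), linked(c), linked(e), marked(b), marked(c), marked(d), marked(e)}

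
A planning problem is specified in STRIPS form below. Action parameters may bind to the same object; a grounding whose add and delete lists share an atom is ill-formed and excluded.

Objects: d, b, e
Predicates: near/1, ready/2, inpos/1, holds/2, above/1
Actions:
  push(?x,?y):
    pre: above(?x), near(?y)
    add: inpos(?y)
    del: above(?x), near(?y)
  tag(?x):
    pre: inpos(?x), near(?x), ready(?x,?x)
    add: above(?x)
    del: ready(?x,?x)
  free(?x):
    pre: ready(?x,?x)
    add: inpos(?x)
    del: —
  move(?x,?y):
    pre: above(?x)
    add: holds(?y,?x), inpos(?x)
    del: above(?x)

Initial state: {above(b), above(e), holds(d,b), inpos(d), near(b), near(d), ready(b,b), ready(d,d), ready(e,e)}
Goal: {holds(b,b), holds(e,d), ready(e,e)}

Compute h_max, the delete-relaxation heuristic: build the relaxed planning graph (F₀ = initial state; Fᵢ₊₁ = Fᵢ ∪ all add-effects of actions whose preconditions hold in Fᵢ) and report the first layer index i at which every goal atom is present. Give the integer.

2

F0 = init (9 atoms)
F1 = F0 ∪ {above(d), holds(b,b), holds(b,e), holds(d,e), holds(e,b), holds(e,e), inpos(b), inpos(e)}  (17 atoms)
F2 = F1 ∪ {holds(b,d), holds(d,d), holds(e,d)}  (20 atoms)
goal ⊆ F2  ⇒  h_max = 2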